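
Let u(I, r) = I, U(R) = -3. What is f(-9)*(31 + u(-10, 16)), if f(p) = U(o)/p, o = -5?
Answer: 7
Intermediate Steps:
f(p) = -3/p
f(-9)*(31 + u(-10, 16)) = (-3/(-9))*(31 - 10) = -3*(-1/9)*21 = (1/3)*21 = 7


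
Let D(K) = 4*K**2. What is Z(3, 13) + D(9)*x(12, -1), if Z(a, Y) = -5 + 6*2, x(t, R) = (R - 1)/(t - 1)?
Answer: -571/11 ≈ -51.909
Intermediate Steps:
x(t, R) = (-1 + R)/(-1 + t)
Z(a, Y) = 7 (Z(a, Y) = -5 + 12 = 7)
Z(3, 13) + D(9)*x(12, -1) = 7 + (4*9**2)*((-1 - 1)/(-1 + 12)) = 7 + (4*81)*(-2/11) = 7 + 324*((1/11)*(-2)) = 7 + 324*(-2/11) = 7 - 648/11 = -571/11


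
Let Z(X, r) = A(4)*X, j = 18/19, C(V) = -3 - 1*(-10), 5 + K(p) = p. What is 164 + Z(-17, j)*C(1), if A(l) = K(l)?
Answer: 283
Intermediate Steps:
K(p) = -5 + p
A(l) = -5 + l
C(V) = 7 (C(V) = -3 + 10 = 7)
j = 18/19 (j = 18*(1/19) = 18/19 ≈ 0.94737)
Z(X, r) = -X (Z(X, r) = (-5 + 4)*X = -X)
164 + Z(-17, j)*C(1) = 164 - 1*(-17)*7 = 164 + 17*7 = 164 + 119 = 283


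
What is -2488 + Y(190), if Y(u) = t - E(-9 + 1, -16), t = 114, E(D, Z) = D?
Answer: -2366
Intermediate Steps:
Y(u) = 122 (Y(u) = 114 - (-9 + 1) = 114 - 1*(-8) = 114 + 8 = 122)
-2488 + Y(190) = -2488 + 122 = -2366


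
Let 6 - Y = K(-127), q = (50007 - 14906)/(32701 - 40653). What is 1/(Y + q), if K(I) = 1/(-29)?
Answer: 230608/373671 ≈ 0.61714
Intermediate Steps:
K(I) = -1/29
q = -35101/7952 (q = 35101/(-7952) = 35101*(-1/7952) = -35101/7952 ≈ -4.4141)
Y = 175/29 (Y = 6 - 1*(-1/29) = 6 + 1/29 = 175/29 ≈ 6.0345)
1/(Y + q) = 1/(175/29 - 35101/7952) = 1/(373671/230608) = 230608/373671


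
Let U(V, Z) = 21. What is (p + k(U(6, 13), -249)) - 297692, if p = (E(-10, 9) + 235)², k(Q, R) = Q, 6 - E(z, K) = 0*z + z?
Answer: -234670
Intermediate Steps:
E(z, K) = 6 - z (E(z, K) = 6 - (0*z + z) = 6 - (0 + z) = 6 - z)
p = 63001 (p = ((6 - 1*(-10)) + 235)² = ((6 + 10) + 235)² = (16 + 235)² = 251² = 63001)
(p + k(U(6, 13), -249)) - 297692 = (63001 + 21) - 297692 = 63022 - 297692 = -234670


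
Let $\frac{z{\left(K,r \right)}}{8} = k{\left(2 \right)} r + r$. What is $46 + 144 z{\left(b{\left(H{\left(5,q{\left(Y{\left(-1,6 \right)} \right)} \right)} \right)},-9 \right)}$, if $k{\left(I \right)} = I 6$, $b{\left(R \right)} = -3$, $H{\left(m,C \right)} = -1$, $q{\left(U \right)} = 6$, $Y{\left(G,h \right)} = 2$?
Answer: $-134738$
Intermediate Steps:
$k{\left(I \right)} = 6 I$
$z{\left(K,r \right)} = 104 r$ ($z{\left(K,r \right)} = 8 \left(6 \cdot 2 r + r\right) = 8 \left(12 r + r\right) = 8 \cdot 13 r = 104 r$)
$46 + 144 z{\left(b{\left(H{\left(5,q{\left(Y{\left(-1,6 \right)} \right)} \right)} \right)},-9 \right)} = 46 + 144 \cdot 104 \left(-9\right) = 46 + 144 \left(-936\right) = 46 - 134784 = -134738$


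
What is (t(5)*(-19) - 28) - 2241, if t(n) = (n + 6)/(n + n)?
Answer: -22899/10 ≈ -2289.9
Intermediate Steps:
t(n) = (6 + n)/(2*n) (t(n) = (6 + n)/((2*n)) = (6 + n)*(1/(2*n)) = (6 + n)/(2*n))
(t(5)*(-19) - 28) - 2241 = (((½)*(6 + 5)/5)*(-19) - 28) - 2241 = (((½)*(⅕)*11)*(-19) - 28) - 2241 = ((11/10)*(-19) - 28) - 2241 = (-209/10 - 28) - 2241 = -489/10 - 2241 = -22899/10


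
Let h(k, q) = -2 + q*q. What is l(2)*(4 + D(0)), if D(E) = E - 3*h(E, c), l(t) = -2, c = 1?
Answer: -14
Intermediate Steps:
h(k, q) = -2 + q²
D(E) = 3 + E (D(E) = E - 3*(-2 + 1²) = E - 3*(-2 + 1) = E - 3*(-1) = E + 3 = 3 + E)
l(2)*(4 + D(0)) = -2*(4 + (3 + 0)) = -2*(4 + 3) = -2*7 = -14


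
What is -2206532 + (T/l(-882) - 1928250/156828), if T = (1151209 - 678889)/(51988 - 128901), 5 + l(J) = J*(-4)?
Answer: -15627783952786764869/7082470074862 ≈ -2.2065e+6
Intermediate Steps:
l(J) = -5 - 4*J (l(J) = -5 + J*(-4) = -5 - 4*J)
T = -472320/76913 (T = 472320/(-76913) = 472320*(-1/76913) = -472320/76913 ≈ -6.1410)
-2206532 + (T/l(-882) - 1928250/156828) = -2206532 + (-472320/(76913*(-5 - 4*(-882))) - 1928250/156828) = -2206532 + (-472320/(76913*(-5 + 3528)) - 1928250*1/156828) = -2206532 + (-472320/76913/3523 - 321375/26138) = -2206532 + (-472320/76913*1/3523 - 321375/26138) = -2206532 + (-472320/270964499 - 321375/26138) = -2206532 - 87093561366285/7082470074862 = -15627783952786764869/7082470074862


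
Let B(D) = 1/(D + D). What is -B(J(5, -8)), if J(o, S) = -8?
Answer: 1/16 ≈ 0.062500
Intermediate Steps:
B(D) = 1/(2*D)
-B(J(5, -8)) = -1/(2*(-8)) = -(-1)/(2*8) = -1*(-1/16) = 1/16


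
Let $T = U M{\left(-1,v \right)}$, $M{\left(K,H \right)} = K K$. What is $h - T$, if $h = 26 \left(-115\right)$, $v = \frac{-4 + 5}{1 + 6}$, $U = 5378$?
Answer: $-8368$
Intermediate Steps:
$v = \frac{1}{7}$ ($v = 1 \cdot \frac{1}{7} = \frac{1}{7} \approx 0.14286$)
$h = -2990$
$M{\left(K,H \right)} = K^{2}$
$T = 5378$ ($T = 5378 \left(-1\right)^{2} = 5378 \cdot 1 = 5378$)
$h - T = -2990 - 5378 = -8368$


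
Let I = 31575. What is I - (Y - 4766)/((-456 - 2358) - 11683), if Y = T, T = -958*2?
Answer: 457736093/14497 ≈ 31575.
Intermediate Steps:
T = -1916
Y = -1916
I - (Y - 4766)/((-456 - 2358) - 11683) = 31575 - (-1916 - 4766)/((-456 - 2358) - 11683) = 31575 - (-6682)/(-2814 - 11683) = 31575 - (-6682)/(-14497) = 31575 - (-6682)*(-1)/14497 = 31575 - 1*6682/14497 = 31575 - 6682/14497 = 457736093/14497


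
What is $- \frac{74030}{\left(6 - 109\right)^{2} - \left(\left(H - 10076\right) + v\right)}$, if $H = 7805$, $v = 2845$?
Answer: $- \frac{14806}{2007} \approx -7.3772$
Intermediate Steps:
$- \frac{74030}{\left(6 - 109\right)^{2} - \left(\left(H - 10076\right) + v\right)} = - \frac{74030}{\left(6 - 109\right)^{2} - \left(\left(7805 - 10076\right) + 2845\right)} = - \frac{74030}{\left(-103\right)^{2} - \left(-2271 + 2845\right)} = - \frac{74030}{10609 - 574} = - \frac{74030}{10035} = \left(-74030\right) \frac{1}{10035} = - \frac{14806}{2007}$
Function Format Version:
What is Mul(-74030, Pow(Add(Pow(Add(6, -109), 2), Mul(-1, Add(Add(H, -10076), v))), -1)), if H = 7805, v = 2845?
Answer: Rational(-14806, 2007) ≈ -7.3772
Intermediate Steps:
Mul(-74030, Pow(Add(Pow(Add(6, -109), 2), Mul(-1, Add(Add(H, -10076), v))), -1)) = Mul(-74030, Pow(Add(Pow(Add(6, -109), 2), Mul(-1, Add(Add(7805, -10076), 2845))), -1)) = Mul(-74030, Pow(Add(Pow(-103, 2), Mul(-1, Add(-2271, 2845))), -1)) = Mul(-74030, Pow(Add(10609, Mul(-1, 574)), -1)) = Mul(-74030, Pow(Add(10609, -574), -1)) = Mul(-74030, Pow(10035, -1)) = Mul(-74030, Rational(1, 10035)) = Rational(-14806, 2007)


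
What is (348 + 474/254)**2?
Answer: 1974291489/16129 ≈ 1.2241e+5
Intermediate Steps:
(348 + 474/254)**2 = (348 + 474*(1/254))**2 = (348 + 237/127)**2 = (44433/127)**2 = 1974291489/16129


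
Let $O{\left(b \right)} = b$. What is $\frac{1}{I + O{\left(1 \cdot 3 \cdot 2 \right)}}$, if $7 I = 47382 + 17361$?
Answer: $\frac{1}{9255} \approx 0.00010805$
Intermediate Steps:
$I = 9249$ ($I = \frac{47382 + 17361}{7} = \frac{1}{7} \cdot 64743 = 9249$)
$\frac{1}{I + O{\left(1 \cdot 3 \cdot 2 \right)}} = \frac{1}{9249 + 1 \cdot 3 \cdot 2} = \frac{1}{9249 + 3 \cdot 2} = \frac{1}{9249 + 6} = \frac{1}{9255}$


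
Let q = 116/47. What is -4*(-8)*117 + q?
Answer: 176084/47 ≈ 3746.5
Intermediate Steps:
q = 116/47 (q = 116*(1/47) = 116/47 ≈ 2.4681)
-4*(-8)*117 + q = -4*(-8)*117 + 116/47 = 32*117 + 116/47 = 3744 + 116/47 = 176084/47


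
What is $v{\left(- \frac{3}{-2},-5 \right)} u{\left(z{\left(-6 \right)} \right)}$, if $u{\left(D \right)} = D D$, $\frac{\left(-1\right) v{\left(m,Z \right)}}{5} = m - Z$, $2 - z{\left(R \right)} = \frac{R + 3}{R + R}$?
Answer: $- \frac{3185}{32} \approx -99.531$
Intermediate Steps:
$z{\left(R \right)} = 2 - \frac{3 + R}{2 R}$ ($z{\left(R \right)} = 2 - \frac{R + 3}{R + R} = 2 - \frac{3 + R}{2 R}$)
$v{\left(m,Z \right)} = - 5 m + 5 Z$ ($v{\left(m,Z \right)} = - 5 \left(m - Z\right) = - 5 m + 5 Z$)
$u{\left(D \right)} = D^{2}$
$v{\left(- \frac{3}{-2},-5 \right)} u{\left(z{\left(-6 \right)} \right)} = \left(- 5 \left(- \frac{3}{-2}\right) + 5 \left(-5\right)\right) \left(\frac{3 \left(-1 - 6\right)}{2 \left(-6\right)}\right)^{2} = \left(- 5 \left(\left(-3\right) \left(- \frac{1}{2}\right)\right) - 25\right) \left(\frac{3}{2} \left(- \frac{1}{6}\right) \left(-7\right)\right)^{2} = \left(\left(-5\right) \frac{3}{2} - 25\right) \left(\frac{7}{4}\right)^{2} = \left(- \frac{15}{2} - 25\right) \frac{49}{16} = \left(- \frac{65}{2}\right) \frac{49}{16} = - \frac{3185}{32}$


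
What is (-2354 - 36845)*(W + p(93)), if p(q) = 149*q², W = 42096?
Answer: -52165911603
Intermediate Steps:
(-2354 - 36845)*(W + p(93)) = (-2354 - 36845)*(42096 + 149*93²) = -39199*(42096 + 149*8649) = -39199*(42096 + 1288701) = -39199*1330797 = -52165911603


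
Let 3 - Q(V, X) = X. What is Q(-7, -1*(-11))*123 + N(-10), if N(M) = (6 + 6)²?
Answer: -840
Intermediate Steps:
N(M) = 144 (N(M) = 12² = 144)
Q(V, X) = 3 - X
Q(-7, -1*(-11))*123 + N(-10) = (3 - (-1)*(-11))*123 + 144 = (3 - 1*11)*123 + 144 = (3 - 11)*123 + 144 = -8*123 + 144 = -984 + 144 = -840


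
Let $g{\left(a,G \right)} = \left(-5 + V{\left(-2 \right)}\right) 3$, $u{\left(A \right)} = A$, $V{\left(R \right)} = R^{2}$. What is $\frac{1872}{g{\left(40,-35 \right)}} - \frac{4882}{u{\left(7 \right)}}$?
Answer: $- \frac{9250}{7} \approx -1321.4$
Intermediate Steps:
$g{\left(a,G \right)} = -3$ ($g{\left(a,G \right)} = \left(-5 + \left(-2\right)^{2}\right) 3 = \left(-5 + 4\right) 3 = \left(-1\right) 3 = -3$)
$\frac{1872}{g{\left(40,-35 \right)}} - \frac{4882}{u{\left(7 \right)}} = \frac{1872}{-3} - \frac{4882}{7} = 1872 \left(- \frac{1}{3}\right) - \frac{4882}{7} = -624 - \frac{4882}{7} = - \frac{9250}{7}$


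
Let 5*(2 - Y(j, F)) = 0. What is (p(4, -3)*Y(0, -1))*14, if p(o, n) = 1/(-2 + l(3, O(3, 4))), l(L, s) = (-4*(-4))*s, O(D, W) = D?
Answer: 14/23 ≈ 0.60870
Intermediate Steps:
Y(j, F) = 2 (Y(j, F) = 2 - ⅕*0 = 2 + 0 = 2)
l(L, s) = 16*s
p(o, n) = 1/46 (p(o, n) = 1/(-2 + 16*3) = 1/(-2 + 48) = 1/46)
(p(4, -3)*Y(0, -1))*14 = ((1/46)*2)*14 = (1/23)*14 = 14/23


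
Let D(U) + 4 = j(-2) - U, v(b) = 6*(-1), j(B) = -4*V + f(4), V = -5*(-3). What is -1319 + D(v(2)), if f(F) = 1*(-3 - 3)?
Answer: -1383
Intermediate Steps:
V = 15
f(F) = -6 (f(F) = 1*(-6) = -6)
j(B) = -66 (j(B) = -4*15 - 6 = -60 - 6 = -66)
v(b) = -6
D(U) = -70 - U (D(U) = -4 + (-66 - U) = -70 - U)
-1319 + D(v(2)) = -1319 + (-70 - 1*(-6)) = -1319 + (-70 + 6) = -1319 - 64 = -1383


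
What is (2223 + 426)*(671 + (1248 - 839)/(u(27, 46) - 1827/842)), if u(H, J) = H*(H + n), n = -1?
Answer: 349434733475/196419 ≈ 1.7790e+6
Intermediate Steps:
u(H, J) = H*(-1 + H) (u(H, J) = H*(H - 1) = H*(-1 + H))
(2223 + 426)*(671 + (1248 - 839)/(u(27, 46) - 1827/842)) = (2223 + 426)*(671 + (1248 - 839)/(27*(-1 + 27) - 1827/842)) = 2649*(671 + 409/(27*26 - 1827*1/842)) = 2649*(671 + 409/(702 - 1827/842)) = 2649*(671 + 409/(589257/842)) = 2649*(671 + 409*(842/589257)) = 2649*(671 + 344378/589257) = 2649*(395735825/589257) = 349434733475/196419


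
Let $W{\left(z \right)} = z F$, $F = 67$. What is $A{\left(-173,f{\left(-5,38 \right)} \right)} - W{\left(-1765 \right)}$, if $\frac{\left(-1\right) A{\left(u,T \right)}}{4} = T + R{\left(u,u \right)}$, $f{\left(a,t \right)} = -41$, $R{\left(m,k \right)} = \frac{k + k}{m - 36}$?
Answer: $\frac{24748187}{209} \approx 1.1841 \cdot 10^{5}$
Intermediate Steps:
$R{\left(m,k \right)} = \frac{2 k}{-36 + m}$
$A{\left(u,T \right)} = - 4 T - \frac{8 u}{-36 + u}$ ($A{\left(u,T \right)} = - 4 \left(T + \frac{2 u}{-36 + u}\right) = - 4 T - \frac{8 u}{-36 + u}$)
$W{\left(z \right)} = 67 z$ ($W{\left(z \right)} = z 67 = 67 z$)
$A{\left(-173,f{\left(-5,38 \right)} \right)} - W{\left(-1765 \right)} = \frac{4 \left(\left(-2\right) \left(-173\right) - - 41 \left(-36 - 173\right)\right)}{-36 - 173} - 67 \left(-1765\right) = \frac{4 \left(346 - \left(-41\right) \left(-209\right)\right)}{-209} - -118255 = 4 \left(- \frac{1}{209}\right) \left(346 - 8569\right) + 118255 = 4 \left(- \frac{1}{209}\right) \left(-8223\right) + 118255 = \frac{32892}{209} + 118255 = \frac{24748187}{209}$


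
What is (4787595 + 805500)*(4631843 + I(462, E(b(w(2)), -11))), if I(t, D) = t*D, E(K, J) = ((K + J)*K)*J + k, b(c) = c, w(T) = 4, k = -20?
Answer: 26650532772405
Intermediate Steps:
E(K, J) = -20 + J*K*(J + K) (E(K, J) = ((K + J)*K)*J - 20 = ((J + K)*K)*J - 20 = (K*(J + K))*J - 20 = J*K*(J + K) - 20 = -20 + J*K*(J + K))
I(t, D) = D*t
(4787595 + 805500)*(4631843 + I(462, E(b(w(2)), -11))) = (4787595 + 805500)*(4631843 + (-20 - 11*4² + 4*(-11)²)*462) = 5593095*(4631843 + (-20 - 11*16 + 4*121)*462) = 5593095*(4631843 + (-20 - 176 + 484)*462) = 5593095*(4631843 + 288*462) = 5593095*(4631843 + 133056) = 5593095*4764899 = 26650532772405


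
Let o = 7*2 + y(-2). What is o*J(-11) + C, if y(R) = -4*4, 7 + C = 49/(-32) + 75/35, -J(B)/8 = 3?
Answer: 9321/224 ≈ 41.612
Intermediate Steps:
J(B) = -24 (J(B) = -8*3 = -24)
C = -1431/224 (C = -7 + (49/(-32) + 75/35) = -7 + (49*(-1/32) + 75*(1/35)) = -7 + (-49/32 + 15/7) = -7 + 137/224 = -1431/224 ≈ -6.3884)
y(R) = -16
o = -2 (o = 7*2 - 16 = 14 - 16 = -2)
o*J(-11) + C = -2*(-24) - 1431/224 = 48 - 1431/224 = 9321/224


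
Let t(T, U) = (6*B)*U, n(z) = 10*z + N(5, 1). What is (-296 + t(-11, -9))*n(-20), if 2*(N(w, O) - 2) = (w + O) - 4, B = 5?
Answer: 111502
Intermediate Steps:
N(w, O) = O/2 + w/2 (N(w, O) = 2 + ((w + O) - 4)/2 = 2 + ((O + w) - 4)/2 = 2 + (-4 + O + w)/2 = 2 + (-2 + O/2 + w/2) = O/2 + w/2)
n(z) = 3 + 10*z (n(z) = 10*z + ((½)*1 + (½)*5) = 10*z + (½ + 5/2) = 10*z + 3 = 3 + 10*z)
t(T, U) = 30*U (t(T, U) = (6*5)*U = 30*U)
(-296 + t(-11, -9))*n(-20) = (-296 + 30*(-9))*(3 + 10*(-20)) = (-296 - 270)*(3 - 200) = -566*(-197) = 111502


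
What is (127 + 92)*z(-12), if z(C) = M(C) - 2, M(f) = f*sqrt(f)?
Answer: -438 - 5256*I*sqrt(3) ≈ -438.0 - 9103.7*I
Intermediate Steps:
M(f) = f**(3/2)
z(C) = -2 + C**(3/2) (z(C) = C**(3/2) - 2 = -2 + C**(3/2))
(127 + 92)*z(-12) = (127 + 92)*(-2 + (-12)**(3/2)) = 219*(-2 - 24*I*sqrt(3)) = -438 - 5256*I*sqrt(3)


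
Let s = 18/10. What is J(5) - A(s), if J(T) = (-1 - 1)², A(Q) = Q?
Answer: 11/5 ≈ 2.2000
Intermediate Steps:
s = 9/5 (s = 18*(⅒) = 9/5 ≈ 1.8000)
J(T) = 4 (J(T) = (-2)² = 4)
J(5) - A(s) = 4 - 1*9/5 = 4 - 9/5 = 11/5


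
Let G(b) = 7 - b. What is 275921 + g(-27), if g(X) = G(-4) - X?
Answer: 275959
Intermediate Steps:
g(X) = 11 - X (g(X) = (7 - 1*(-4)) - X = (7 + 4) - X = 11 - X)
275921 + g(-27) = 275921 + (11 - 1*(-27)) = 275921 + (11 + 27) = 275921 + 38 = 275959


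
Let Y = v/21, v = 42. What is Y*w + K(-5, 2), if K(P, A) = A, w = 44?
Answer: 90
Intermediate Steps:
Y = 2 (Y = 42/21 = 42*(1/21) = 2)
Y*w + K(-5, 2) = 2*44 + 2 = 88 + 2 = 90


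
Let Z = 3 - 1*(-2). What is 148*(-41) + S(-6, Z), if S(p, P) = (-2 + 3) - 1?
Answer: -6068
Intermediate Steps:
Z = 5 (Z = 3 + 2 = 5)
S(p, P) = 0 (S(p, P) = 1 - 1 = 0)
148*(-41) + S(-6, Z) = 148*(-41) + 0 = -6068 + 0 = -6068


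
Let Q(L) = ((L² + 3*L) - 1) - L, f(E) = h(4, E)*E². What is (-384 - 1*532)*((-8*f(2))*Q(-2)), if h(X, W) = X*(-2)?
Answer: 234496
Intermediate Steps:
h(X, W) = -2*X
f(E) = -8*E² (f(E) = (-2*4)*E² = -8*E²)
Q(L) = -1 + L² + 2*L (Q(L) = (-1 + L² + 3*L) - L = -1 + L² + 2*L)
(-384 - 1*532)*((-8*f(2))*Q(-2)) = (-384 - 1*532)*((-(-64)*2²)*(-1 + (-2)² + 2*(-2))) = (-384 - 532)*((-(-64)*4)*(-1 + 4 - 4)) = -916*(-8*(-32))*(-1) = -234496*(-1) = -916*(-256) = 234496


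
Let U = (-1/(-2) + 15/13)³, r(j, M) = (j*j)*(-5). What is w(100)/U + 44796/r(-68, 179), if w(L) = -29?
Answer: -3836488013/459550460 ≈ -8.3483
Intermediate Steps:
r(j, M) = -5*j² (r(j, M) = j²*(-5) = -5*j²)
U = 79507/17576 (U = (-1*(-½) + 15*(1/13))³ = (½ + 15/13)³ = (43/26)³ = 79507/17576 ≈ 4.5236)
w(100)/U + 44796/r(-68, 179) = -29/79507/17576 + 44796/((-5*(-68)²)) = -29*17576/79507 + 44796/((-5*4624)) = -509704/79507 + 44796/(-23120) = -509704/79507 + 44796*(-1/23120) = -509704/79507 - 11199/5780 = -3836488013/459550460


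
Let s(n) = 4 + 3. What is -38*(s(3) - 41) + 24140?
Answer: 25432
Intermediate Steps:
s(n) = 7
-38*(s(3) - 41) + 24140 = -38*(7 - 41) + 24140 = -38*(-34) + 24140 = 1292 + 24140 = 25432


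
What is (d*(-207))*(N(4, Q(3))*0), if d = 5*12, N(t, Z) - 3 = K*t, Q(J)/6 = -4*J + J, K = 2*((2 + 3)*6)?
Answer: 0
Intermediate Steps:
K = 60 (K = 2*(5*6) = 2*30 = 60)
Q(J) = -18*J (Q(J) = 6*(-4*J + J) = 6*(-3*J) = -18*J)
N(t, Z) = 3 + 60*t
d = 60
(d*(-207))*(N(4, Q(3))*0) = (60*(-207))*((3 + 60*4)*0) = -12420*(3 + 240)*0 = -3018060*0 = -12420*0 = 0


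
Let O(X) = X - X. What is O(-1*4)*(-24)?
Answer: 0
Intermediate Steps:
O(X) = 0
O(-1*4)*(-24) = 0*(-24) = 0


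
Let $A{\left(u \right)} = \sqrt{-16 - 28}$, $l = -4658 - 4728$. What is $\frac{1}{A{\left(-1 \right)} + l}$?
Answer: $- \frac{4693}{44048520} - \frac{i \sqrt{11}}{44048520} \approx -0.00010654 - 7.5295 \cdot 10^{-8} i$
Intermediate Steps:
$l = -9386$ ($l = -4658 - 4728 = -9386$)
$A{\left(u \right)} = 2 i \sqrt{11}$ ($A{\left(u \right)} = \sqrt{-44} = 2 i \sqrt{11}$)
$\frac{1}{A{\left(-1 \right)} + l} = \frac{1}{2 i \sqrt{11} - 9386} = \frac{1}{-9386 + 2 i \sqrt{11}}$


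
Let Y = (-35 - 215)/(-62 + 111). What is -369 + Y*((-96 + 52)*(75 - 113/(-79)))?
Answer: 64989601/3871 ≈ 16789.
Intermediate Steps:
Y = -250/49 ≈ -5.1020
-369 + Y*((-96 + 52)*(75 - 113/(-79))) = -369 - 250*(-96 + 52)*(75 - 113/(-79))/49 = -369 - (-11000)*(75 - 113*(-1/79))/49 = -369 - (-11000)*(75 + 113/79)/49 = -369 - (-11000)*6038/(49*79) = -369 - 250/49*(-265672/79) = -369 + 66418000/3871 = 64989601/3871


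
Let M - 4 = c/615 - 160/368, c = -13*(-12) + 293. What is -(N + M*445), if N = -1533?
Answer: -1070516/2829 ≈ -378.41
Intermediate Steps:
c = 449 (c = 156 + 293 = 449)
M = 60757/14145 (M = 4 + (449/615 - 160/368) = 4 + (449*(1/615) - 160*1/368) = 4 + (449/615 - 10/23) = 4 + 4177/14145 = 60757/14145 ≈ 4.2953)
-(N + M*445) = -(-1533 + (60757/14145)*445) = -(-1533 + 5407373/2829) = -1*1070516/2829 = -1070516/2829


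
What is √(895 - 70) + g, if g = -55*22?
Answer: -1210 + 5*√33 ≈ -1181.3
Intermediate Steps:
g = -1210
√(895 - 70) + g = √(895 - 70) - 1210 = √825 - 1210 = 5*√33 - 1210 = -1210 + 5*√33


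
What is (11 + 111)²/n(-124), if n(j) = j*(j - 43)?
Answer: 3721/5177 ≈ 0.71876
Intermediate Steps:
n(j) = j*(-43 + j)
(11 + 111)²/n(-124) = (11 + 111)²/((-124*(-43 - 124))) = 122²/((-124*(-167))) = 14884/20708 = 14884*(1/20708) = 3721/5177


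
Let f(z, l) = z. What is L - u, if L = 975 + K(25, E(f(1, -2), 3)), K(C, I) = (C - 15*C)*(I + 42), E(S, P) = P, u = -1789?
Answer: -12986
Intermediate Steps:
K(C, I) = -14*C*(42 + I) (K(C, I) = (-14*C)*(42 + I) = -14*C*(42 + I))
L = -14775 (L = 975 - 14*25*(42 + 3) = 975 - 14*25*45 = 975 - 15750 = -14775)
L - u = -14775 - 1*(-1789) = -14775 + 1789 = -12986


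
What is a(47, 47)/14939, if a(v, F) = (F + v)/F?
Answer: 2/14939 ≈ 0.00013388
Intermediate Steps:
a(v, F) = (F + v)/F
a(47, 47)/14939 = ((47 + 47)/47)/14939 = ((1/47)*94)*(1/14939) = 2*(1/14939) = 2/14939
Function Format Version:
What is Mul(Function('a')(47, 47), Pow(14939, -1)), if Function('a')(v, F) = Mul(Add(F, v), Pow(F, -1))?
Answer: Rational(2, 14939) ≈ 0.00013388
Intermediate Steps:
Function('a')(v, F) = Mul(Pow(F, -1), Add(F, v))
Mul(Function('a')(47, 47), Pow(14939, -1)) = Mul(Mul(Pow(47, -1), Add(47, 47)), Pow(14939, -1)) = Mul(Mul(Rational(1, 47), 94), Rational(1, 14939)) = Mul(2, Rational(1, 14939)) = Rational(2, 14939)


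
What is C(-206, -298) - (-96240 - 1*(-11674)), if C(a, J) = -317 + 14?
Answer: 84263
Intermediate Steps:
C(a, J) = -303
C(-206, -298) - (-96240 - 1*(-11674)) = -303 - (-96240 - 1*(-11674)) = -303 - (-96240 + 11674) = -303 - 1*(-84566) = -303 + 84566 = 84263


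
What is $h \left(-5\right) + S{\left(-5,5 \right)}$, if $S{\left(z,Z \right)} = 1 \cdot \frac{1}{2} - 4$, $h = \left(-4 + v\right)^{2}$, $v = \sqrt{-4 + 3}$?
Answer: $- \frac{157}{2} + 40 i \approx -78.5 + 40.0 i$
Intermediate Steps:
$v = i$ ($v = \sqrt{-1} = i \approx 1.0 i$)
$h = \left(-4 + i\right)^{2} \approx 15.0 - 8.0 i$
$S{\left(z,Z \right)} = - \frac{7}{2}$ ($S{\left(z,Z \right)} = 1 \cdot \frac{1}{2} - 4 = \frac{1}{2} - 4 = - \frac{7}{2}$)
$h \left(-5\right) + S{\left(-5,5 \right)} = \left(4 - i\right)^{2} \left(-5\right) - \frac{7}{2} = - 5 \left(4 - i\right)^{2} - \frac{7}{2} = - \frac{7}{2} - 5 \left(4 - i\right)^{2}$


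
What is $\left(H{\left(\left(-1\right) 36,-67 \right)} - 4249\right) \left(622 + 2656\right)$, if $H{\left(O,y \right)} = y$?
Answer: $-14147848$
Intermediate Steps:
$\left(H{\left(\left(-1\right) 36,-67 \right)} - 4249\right) \left(622 + 2656\right) = \left(-67 - 4249\right) \left(622 + 2656\right) = \left(-4316\right) 3278 = -14147848$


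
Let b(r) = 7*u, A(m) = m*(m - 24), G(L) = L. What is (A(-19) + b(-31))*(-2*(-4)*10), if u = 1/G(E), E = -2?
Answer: 65080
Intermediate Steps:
A(m) = m*(-24 + m)
u = -½ (u = 1/(-2) = 1*(-½) = -½ ≈ -0.50000)
b(r) = -7/2 (b(r) = 7*(-½) = -7/2)
(A(-19) + b(-31))*(-2*(-4)*10) = (-19*(-24 - 19) - 7/2)*(-2*(-4)*10) = (-19*(-43) - 7/2)*(8*10) = (817 - 7/2)*80 = (1627/2)*80 = 65080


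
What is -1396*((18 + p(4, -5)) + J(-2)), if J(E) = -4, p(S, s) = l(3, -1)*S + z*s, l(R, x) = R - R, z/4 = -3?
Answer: -103304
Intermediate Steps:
z = -12 (z = 4*(-3) = -12)
l(R, x) = 0
p(S, s) = -12*s (p(S, s) = 0*S - 12*s = 0 - 12*s = -12*s)
-1396*((18 + p(4, -5)) + J(-2)) = -1396*((18 - 12*(-5)) - 4) = -1396*((18 + 60) - 4) = -1396*(78 - 4) = -1396*74 = -103304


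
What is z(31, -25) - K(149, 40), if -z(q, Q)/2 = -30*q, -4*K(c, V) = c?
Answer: 7589/4 ≈ 1897.3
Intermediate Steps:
K(c, V) = -c/4
z(q, Q) = 60*q (z(q, Q) = -(-60)*q = 60*q)
z(31, -25) - K(149, 40) = 60*31 - (-1)*149/4 = 1860 - 1*(-149/4) = 1860 + 149/4 = 7589/4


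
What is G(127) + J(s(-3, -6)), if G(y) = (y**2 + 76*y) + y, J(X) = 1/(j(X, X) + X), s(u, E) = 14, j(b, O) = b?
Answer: 725425/28 ≈ 25908.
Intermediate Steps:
J(X) = 1/(2*X) (J(X) = 1/(X + X) = 1/(2*X))
G(y) = y**2 + 77*y
G(127) + J(s(-3, -6)) = 127*(77 + 127) + (1/2)/14 = 127*204 + (1/2)*(1/14) = 25908 + 1/28 = 725425/28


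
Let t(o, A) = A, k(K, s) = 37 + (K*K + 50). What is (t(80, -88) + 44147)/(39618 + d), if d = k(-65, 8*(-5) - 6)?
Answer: 44059/43930 ≈ 1.0029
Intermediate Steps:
k(K, s) = 87 + K² (k(K, s) = 37 + (K² + 50) = 37 + (50 + K²) = 87 + K²)
d = 4312 (d = 87 + (-65)² = 87 + 4225 = 4312)
(t(80, -88) + 44147)/(39618 + d) = (-88 + 44147)/(39618 + 4312) = 44059/43930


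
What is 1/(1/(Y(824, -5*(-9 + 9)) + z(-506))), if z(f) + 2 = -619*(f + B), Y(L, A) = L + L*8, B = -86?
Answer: 373862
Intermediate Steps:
Y(L, A) = 9*L (Y(L, A) = L + 8*L = 9*L)
z(f) = 53232 - 619*f (z(f) = -2 - 619*(f - 86) = -2 - 619*(-86 + f) = -2 + (53234 - 619*f) = 53232 - 619*f)
1/(1/(Y(824, -5*(-9 + 9)) + z(-506))) = 1/(1/(9*824 + (53232 - 619*(-506)))) = 1/(1/(7416 + (53232 + 313214))) = 1/(1/(7416 + 366446)) = 1/(1/373862) = 373862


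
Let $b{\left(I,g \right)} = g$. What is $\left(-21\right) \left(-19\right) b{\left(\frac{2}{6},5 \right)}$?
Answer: $1995$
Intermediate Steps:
$\left(-21\right) \left(-19\right) b{\left(\frac{2}{6},5 \right)} = \left(-21\right) \left(-19\right) 5 = 399 \cdot 5 = 1995$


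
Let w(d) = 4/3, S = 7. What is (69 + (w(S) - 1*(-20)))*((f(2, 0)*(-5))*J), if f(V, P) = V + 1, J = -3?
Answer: 4065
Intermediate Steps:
f(V, P) = 1 + V
w(d) = 4/3 (w(d) = 4*(⅓) = 4/3)
(69 + (w(S) - 1*(-20)))*((f(2, 0)*(-5))*J) = (69 + (4/3 - 1*(-20)))*(((1 + 2)*(-5))*(-3)) = (69 + (4/3 + 20))*((3*(-5))*(-3)) = (69 + 64/3)*(-15*(-3)) = (271/3)*45 = 4065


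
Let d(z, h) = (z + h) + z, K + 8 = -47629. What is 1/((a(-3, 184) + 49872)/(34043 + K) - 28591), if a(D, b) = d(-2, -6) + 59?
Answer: -13594/388715975 ≈ -3.4972e-5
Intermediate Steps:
K = -47637 (K = -8 - 47629 = -47637)
d(z, h) = h + 2*z (d(z, h) = (h + z) + z = h + 2*z)
a(D, b) = 49 (a(D, b) = (-6 + 2*(-2)) + 59 = (-6 - 4) + 59 = -10 + 59 = 49)
1/((a(-3, 184) + 49872)/(34043 + K) - 28591) = 1/((49 + 49872)/(34043 - 47637) - 28591) = 1/(49921/(-13594) - 28591) = 1/(49921*(-1/13594) - 28591) = 1/(-49921/13594 - 28591) = 1/(-388715975/13594) = -13594/388715975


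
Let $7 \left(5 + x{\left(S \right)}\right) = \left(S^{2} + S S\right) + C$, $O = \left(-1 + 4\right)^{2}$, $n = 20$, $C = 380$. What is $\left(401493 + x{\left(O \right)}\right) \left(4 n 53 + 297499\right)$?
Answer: $\frac{848175655962}{7} \approx 1.2117 \cdot 10^{11}$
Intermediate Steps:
$O = 9$ ($O = 3^{2} = 9$)
$x{\left(S \right)} = \frac{345}{7} + \frac{2 S^{2}}{7}$ ($x{\left(S \right)} = -5 + \frac{\left(S^{2} + S S\right) + 380}{7} = -5 + \frac{\left(S^{2} + S^{2}\right) + 380}{7} = -5 + \frac{2 S^{2} + 380}{7} = -5 + \frac{380 + 2 S^{2}}{7} = -5 + \left(\frac{380}{7} + \frac{2 S^{2}}{7}\right) = \frac{345}{7} + \frac{2 S^{2}}{7}$)
$\left(401493 + x{\left(O \right)}\right) \left(4 n 53 + 297499\right) = \left(401493 + \left(\frac{345}{7} + \frac{2 \cdot 9^{2}}{7}\right)\right) \left(4 \cdot 20 \cdot 53 + 297499\right) = \left(401493 + \left(\frac{345}{7} + \frac{2}{7} \cdot 81\right)\right) \left(80 \cdot 53 + 297499\right) = \left(401493 + \left(\frac{345}{7} + \frac{162}{7}\right)\right) \left(4240 + 297499\right) = \left(401493 + \frac{507}{7}\right) 301739 = \frac{2810958}{7} \cdot 301739 = \frac{848175655962}{7}$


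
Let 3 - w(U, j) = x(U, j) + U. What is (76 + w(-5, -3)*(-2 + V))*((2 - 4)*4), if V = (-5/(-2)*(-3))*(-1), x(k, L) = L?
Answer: -1092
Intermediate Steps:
w(U, j) = 3 - U - j (w(U, j) = 3 - (j + U) = 3 - (U + j) = 3 + (-U - j) = 3 - U - j)
V = 15/2 (V = (-5*(-½)*(-3))*(-1) = ((5/2)*(-3))*(-1) = -15/2*(-1) = 15/2 ≈ 7.5000)
(76 + w(-5, -3)*(-2 + V))*((2 - 4)*4) = (76 + (3 - 1*(-5) - 1*(-3))*(-2 + 15/2))*((2 - 4)*4) = (76 + (3 + 5 + 3)*(11/2))*(-2*4) = (76 + 11*(11/2))*(-8) = (76 + 121/2)*(-8) = (273/2)*(-8) = -1092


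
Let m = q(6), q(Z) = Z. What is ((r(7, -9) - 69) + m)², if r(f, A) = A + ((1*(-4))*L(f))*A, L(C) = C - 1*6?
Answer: 1296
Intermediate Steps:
L(C) = -6 + C (L(C) = C - 6 = -6 + C)
m = 6
r(f, A) = A + A*(24 - 4*f) (r(f, A) = A + ((1*(-4))*(-6 + f))*A = A + (-4*(-6 + f))*A = A + (24 - 4*f)*A = A + A*(24 - 4*f))
((r(7, -9) - 69) + m)² = ((-9*(25 - 4*7) - 69) + 6)² = ((-9*(25 - 28) - 69) + 6)² = ((-9*(-3) - 69) + 6)² = ((27 - 69) + 6)² = (-42 + 6)² = (-36)² = 1296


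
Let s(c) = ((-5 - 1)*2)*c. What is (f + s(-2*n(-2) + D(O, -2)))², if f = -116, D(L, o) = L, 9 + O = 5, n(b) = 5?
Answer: 2704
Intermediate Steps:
O = -4 (O = -9 + 5 = -4)
s(c) = -12*c (s(c) = (-6*2)*c = -12*c)
(f + s(-2*n(-2) + D(O, -2)))² = (-116 - 12*(-2*5 - 4))² = (-116 - 12*(-10 - 4))² = (-116 - 12*(-14))² = (-116 + 168)² = 52² = 2704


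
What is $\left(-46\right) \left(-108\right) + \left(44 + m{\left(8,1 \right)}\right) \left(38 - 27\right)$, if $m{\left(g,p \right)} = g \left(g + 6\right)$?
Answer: $6684$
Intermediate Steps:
$m{\left(g,p \right)} = g \left(6 + g\right)$
$\left(-46\right) \left(-108\right) + \left(44 + m{\left(8,1 \right)}\right) \left(38 - 27\right) = \left(-46\right) \left(-108\right) + \left(44 + 8 \left(6 + 8\right)\right) \left(38 - 27\right) = 4968 + \left(44 + 8 \cdot 14\right) 11 = 4968 + \left(44 + 112\right) 11 = 4968 + 156 \cdot 11 = 4968 + 1716 = 6684$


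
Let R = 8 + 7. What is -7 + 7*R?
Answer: 98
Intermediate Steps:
R = 15
-7 + 7*R = -7 + 7*15 = -7 + 105 = 98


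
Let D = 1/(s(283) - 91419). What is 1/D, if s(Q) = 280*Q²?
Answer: 22333501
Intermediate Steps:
D = 1/22333501 (D = 1/(280*283² - 91419) = 1/(280*80089 - 91419) = 1/(22424920 - 91419) = 1/22333501 ≈ 4.4776e-8)
1/D = 1/(1/22333501) = 22333501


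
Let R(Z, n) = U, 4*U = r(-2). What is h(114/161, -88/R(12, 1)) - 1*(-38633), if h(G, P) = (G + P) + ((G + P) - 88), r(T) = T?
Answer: 6262645/161 ≈ 38898.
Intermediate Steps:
U = -1/2 (U = (1/4)*(-2) = -1/2 ≈ -0.50000)
R(Z, n) = -1/2
h(G, P) = -88 + 2*G + 2*P (h(G, P) = (G + P) + (-88 + G + P) = -88 + 2*G + 2*P)
h(114/161, -88/R(12, 1)) - 1*(-38633) = (-88 + 2*(114/161) + 2*(-88/(-1/2))) - 1*(-38633) = (-88 + 2*(114*(1/161)) + 2*(-88*(-2))) + 38633 = (-88 + 2*(114/161) + 2*176) + 38633 = (-88 + 228/161 + 352) + 38633 = 42732/161 + 38633 = 6262645/161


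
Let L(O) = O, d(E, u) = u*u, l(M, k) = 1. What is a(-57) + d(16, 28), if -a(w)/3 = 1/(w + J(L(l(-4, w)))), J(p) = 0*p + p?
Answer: 43907/56 ≈ 784.05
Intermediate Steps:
d(E, u) = u²
J(p) = p (J(p) = 0 + p = p)
a(w) = -3/(1 + w) (a(w) = -3/(w + 1) = -3/(1 + w))
a(-57) + d(16, 28) = -3/(1 - 57) + 28² = -3/(-56) + 784 = -3*(-1/56) + 784 = 3/56 + 784 = 43907/56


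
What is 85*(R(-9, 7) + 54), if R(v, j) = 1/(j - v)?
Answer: 73525/16 ≈ 4595.3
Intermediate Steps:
85*(R(-9, 7) + 54) = 85*(1/(7 - 1*(-9)) + 54) = 85*(1/(7 + 9) + 54) = 85*(1/16 + 54) = 85*(865/16) = 73525/16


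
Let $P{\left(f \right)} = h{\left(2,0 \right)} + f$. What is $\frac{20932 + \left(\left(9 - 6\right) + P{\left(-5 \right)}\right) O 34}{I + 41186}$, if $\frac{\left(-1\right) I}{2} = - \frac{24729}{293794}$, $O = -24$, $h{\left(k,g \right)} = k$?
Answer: $\frac{3074848004}{6050124571} \approx 0.50823$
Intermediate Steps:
$P{\left(f \right)} = 2 + f$
$I = \frac{24729}{146897}$ ($I = - 2 \left(- \frac{24729}{293794}\right) = - 2 \left(\left(-24729\right) \frac{1}{293794}\right) = \left(-2\right) \left(- \frac{24729}{293794}\right) = \frac{24729}{146897} \approx 0.16834$)
$\frac{20932 + \left(\left(9 - 6\right) + P{\left(-5 \right)}\right) O 34}{I + 41186} = \frac{20932 + \left(\left(9 - 6\right) + \left(2 - 5\right)\right) \left(-24\right) 34}{\frac{24729}{146897} + 41186} = \frac{20932 + \left(3 - 3\right) \left(-24\right) 34}{\frac{6050124571}{146897}} = \left(20932 + 0 \left(-24\right) 34\right) \frac{146897}{6050124571} = \left(20932 + 0 \cdot 34\right) \frac{146897}{6050124571} = \left(20932 + 0\right) \frac{146897}{6050124571} = 20932 \cdot \frac{146897}{6050124571} = \frac{3074848004}{6050124571}$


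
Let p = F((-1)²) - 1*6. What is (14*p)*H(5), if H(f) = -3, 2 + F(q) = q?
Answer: 294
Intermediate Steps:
F(q) = -2 + q
p = -7 (p = (-2 + (-1)²) - 1*6 = (-2 + 1) - 6 = -1 - 6 = -7)
(14*p)*H(5) = (14*(-7))*(-3) = -98*(-3) = 294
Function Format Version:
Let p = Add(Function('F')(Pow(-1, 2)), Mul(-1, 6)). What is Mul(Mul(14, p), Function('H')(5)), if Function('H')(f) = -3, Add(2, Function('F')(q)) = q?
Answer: 294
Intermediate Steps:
Function('F')(q) = Add(-2, q)
p = -7 (p = Add(Add(-2, Pow(-1, 2)), Mul(-1, 6)) = Add(Add(-2, 1), -6) = Add(-1, -6) = -7)
Mul(Mul(14, p), Function('H')(5)) = Mul(Mul(14, -7), -3) = Mul(-98, -3) = 294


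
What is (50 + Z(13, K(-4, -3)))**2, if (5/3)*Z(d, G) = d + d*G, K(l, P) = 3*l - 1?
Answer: 47524/25 ≈ 1901.0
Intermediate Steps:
K(l, P) = -1 + 3*l
Z(d, G) = 3*d/5 + 3*G*d/5 (Z(d, G) = 3*(d + d*G)/5 = 3*(d + G*d)/5 = 3*d/5 + 3*G*d/5)
(50 + Z(13, K(-4, -3)))**2 = (50 + (3/5)*13*(1 + (-1 + 3*(-4))))**2 = (50 + (3/5)*13*(1 + (-1 - 12)))**2 = (50 + (3/5)*13*(1 - 13))**2 = (50 + (3/5)*13*(-12))**2 = (50 - 468/5)**2 = (-218/5)**2 = 47524/25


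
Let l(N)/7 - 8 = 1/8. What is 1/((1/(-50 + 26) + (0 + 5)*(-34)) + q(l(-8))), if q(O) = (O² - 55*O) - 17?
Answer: -192/15437 ≈ -0.012438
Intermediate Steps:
l(N) = 455/8 (l(N) = 56 + 7/8 = 455/8)
q(O) = -17 + O² - 55*O
1/((1/(-50 + 26) + (0 + 5)*(-34)) + q(l(-8))) = 1/((1/(-50 + 26) + (0 + 5)*(-34)) + (-17 + (455/8)² - 55*455/8)) = 1/((1/(-24) + 5*(-34)) + (-17 + 207025/64 - 25025/8)) = 1/((-1/24 - 170) + 5737/64) = 1/(-4081/24 + 5737/64) = 1/(-15437/192) = -192/15437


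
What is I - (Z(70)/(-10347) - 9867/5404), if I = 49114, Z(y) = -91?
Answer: 2746320145517/55915188 ≈ 49116.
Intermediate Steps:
I - (Z(70)/(-10347) - 9867/5404) = 49114 - (-91/(-10347) - 9867/5404) = 49114 - (-91*(-1/10347) - 9867*1/5404) = 49114 - (91/10347 - 9867/5404) = 49114 - 1*(-101602085/55915188) = 49114 + 101602085/55915188 = 2746320145517/55915188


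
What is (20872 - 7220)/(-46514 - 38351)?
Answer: -13652/84865 ≈ -0.16087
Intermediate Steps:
(20872 - 7220)/(-46514 - 38351) = 13652/(-84865) = 13652*(-1/84865) = -13652/84865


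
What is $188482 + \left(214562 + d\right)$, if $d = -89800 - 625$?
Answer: $312619$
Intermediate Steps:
$d = -90425$ ($d = -89800 - 625 = -90425$)
$188482 + \left(214562 + d\right) = 188482 + \left(214562 - 90425\right) = 188482 + 124137 = 312619$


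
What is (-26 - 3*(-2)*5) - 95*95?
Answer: -9021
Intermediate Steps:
(-26 - 3*(-2)*5) - 95*95 = (-26 + 6*5) - 9025 = (-26 + 30) - 9025 = 4 - 9025 = -9021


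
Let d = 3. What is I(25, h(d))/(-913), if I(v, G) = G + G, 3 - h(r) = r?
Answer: 0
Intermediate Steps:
h(r) = 3 - r
I(v, G) = 2*G
I(25, h(d))/(-913) = (2*(3 - 1*3))/(-913) = (2*(3 - 3))*(-1/913) = (2*0)*(-1/913) = 0*(-1/913) = 0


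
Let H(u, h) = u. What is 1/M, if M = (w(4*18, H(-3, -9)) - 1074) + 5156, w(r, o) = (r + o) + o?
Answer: 1/4148 ≈ 0.00024108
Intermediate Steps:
w(r, o) = r + 2*o (w(r, o) = (o + r) + o = r + 2*o)
M = 4148 (M = ((4*18 + 2*(-3)) - 1074) + 5156 = ((72 - 6) - 1074) + 5156 = (66 - 1074) + 5156 = -1008 + 5156 = 4148)
1/M = 1/4148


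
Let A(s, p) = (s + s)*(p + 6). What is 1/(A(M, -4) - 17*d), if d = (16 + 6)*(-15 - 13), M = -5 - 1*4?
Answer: 1/10436 ≈ 9.5822e-5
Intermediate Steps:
M = -9 (M = -5 - 4 = -9)
d = -616 (d = 22*(-28) = -616)
A(s, p) = 2*s*(6 + p) (A(s, p) = (2*s)*(6 + p) = 2*s*(6 + p))
1/(A(M, -4) - 17*d) = 1/(2*(-9)*(6 - 4) - 17*(-616)) = 1/(2*(-9)*2 + 10472) = 1/(-36 + 10472) = 1/10436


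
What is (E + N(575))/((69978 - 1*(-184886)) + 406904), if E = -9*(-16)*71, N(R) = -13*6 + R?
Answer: 10721/661768 ≈ 0.016201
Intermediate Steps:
N(R) = -78 + R
E = 10224 (E = 144*71 = 10224)
(E + N(575))/((69978 - 1*(-184886)) + 406904) = (10224 + (-78 + 575))/((69978 - 1*(-184886)) + 406904) = (10224 + 497)/((69978 + 184886) + 406904) = 10721/(254864 + 406904) = 10721/661768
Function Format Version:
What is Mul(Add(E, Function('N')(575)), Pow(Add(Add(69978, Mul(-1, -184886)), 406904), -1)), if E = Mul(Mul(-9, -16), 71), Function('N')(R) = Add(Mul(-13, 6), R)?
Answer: Rational(10721, 661768) ≈ 0.016201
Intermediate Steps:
Function('N')(R) = Add(-78, R)
E = 10224 (E = Mul(144, 71) = 10224)
Mul(Add(E, Function('N')(575)), Pow(Add(Add(69978, Mul(-1, -184886)), 406904), -1)) = Mul(Add(10224, Add(-78, 575)), Pow(Add(Add(69978, Mul(-1, -184886)), 406904), -1)) = Mul(Add(10224, 497), Pow(Add(Add(69978, 184886), 406904), -1)) = Mul(10721, Pow(Add(254864, 406904), -1)) = Mul(10721, Pow(661768, -1)) = Mul(10721, Rational(1, 661768)) = Rational(10721, 661768)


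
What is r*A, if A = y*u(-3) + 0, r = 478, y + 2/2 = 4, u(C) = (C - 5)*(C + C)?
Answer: 68832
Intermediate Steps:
u(C) = 2*C*(-5 + C) (u(C) = (-5 + C)*(2*C) = 2*C*(-5 + C))
y = 3 (y = -1 + 4 = 3)
A = 144 (A = 3*(2*(-3)*(-5 - 3)) + 0 = 3*(2*(-3)*(-8)) + 0 = 3*48 + 0 = 144 + 0 = 144)
r*A = 478*144 = 68832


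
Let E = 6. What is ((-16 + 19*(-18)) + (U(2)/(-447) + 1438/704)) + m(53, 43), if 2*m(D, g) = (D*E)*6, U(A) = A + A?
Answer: 94097009/157344 ≈ 598.03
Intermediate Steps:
U(A) = 2*A
m(D, g) = 18*D (m(D, g) = ((D*6)*6)/2 = ((6*D)*6)/2 = (36*D)/2 = 18*D)
((-16 + 19*(-18)) + (U(2)/(-447) + 1438/704)) + m(53, 43) = ((-16 + 19*(-18)) + ((2*2)/(-447) + 1438/704)) + 18*53 = ((-16 - 342) + (4*(-1/447) + 1438*(1/704))) + 954 = (-358 + (-4/447 + 719/352)) + 954 = (-358 + 319985/157344) + 954 = -56009167/157344 + 954 = 94097009/157344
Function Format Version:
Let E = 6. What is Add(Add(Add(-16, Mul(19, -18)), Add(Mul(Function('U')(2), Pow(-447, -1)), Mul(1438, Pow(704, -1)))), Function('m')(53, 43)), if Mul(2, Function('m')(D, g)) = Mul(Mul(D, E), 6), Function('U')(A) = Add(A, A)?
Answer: Rational(94097009, 157344) ≈ 598.03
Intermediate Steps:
Function('U')(A) = Mul(2, A)
Function('m')(D, g) = Mul(18, D) (Function('m')(D, g) = Mul(Rational(1, 2), Mul(Mul(D, 6), 6)) = Mul(Rational(1, 2), Mul(Mul(6, D), 6)) = Mul(Rational(1, 2), Mul(36, D)) = Mul(18, D))
Add(Add(Add(-16, Mul(19, -18)), Add(Mul(Function('U')(2), Pow(-447, -1)), Mul(1438, Pow(704, -1)))), Function('m')(53, 43)) = Add(Add(Add(-16, Mul(19, -18)), Add(Mul(Mul(2, 2), Pow(-447, -1)), Mul(1438, Pow(704, -1)))), Mul(18, 53)) = Add(Add(Add(-16, -342), Add(Mul(4, Rational(-1, 447)), Mul(1438, Rational(1, 704)))), 954) = Add(Add(-358, Add(Rational(-4, 447), Rational(719, 352))), 954) = Add(Add(-358, Rational(319985, 157344)), 954) = Add(Rational(-56009167, 157344), 954) = Rational(94097009, 157344)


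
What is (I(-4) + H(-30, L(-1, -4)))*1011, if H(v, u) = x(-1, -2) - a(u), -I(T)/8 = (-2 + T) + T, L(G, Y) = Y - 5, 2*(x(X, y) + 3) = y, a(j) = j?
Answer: 85935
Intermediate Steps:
x(X, y) = -3 + y/2
L(G, Y) = -5 + Y
I(T) = 16 - 16*T (I(T) = -8*((-2 + T) + T) = -8*(-2 + 2*T) = 16 - 16*T)
H(v, u) = -4 - u (H(v, u) = (-3 + (½)*(-2)) - u = (-3 - 1) - u = -4 - u)
(I(-4) + H(-30, L(-1, -4)))*1011 = ((16 - 16*(-4)) + (-4 - (-5 - 4)))*1011 = ((16 + 64) + (-4 - 1*(-9)))*1011 = (80 + (-4 + 9))*1011 = (80 + 5)*1011 = 85*1011 = 85935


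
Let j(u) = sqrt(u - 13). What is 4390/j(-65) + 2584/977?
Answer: 2584/977 - 2195*I*sqrt(78)/39 ≈ 2.6448 - 497.07*I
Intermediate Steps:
j(u) = sqrt(-13 + u)
4390/j(-65) + 2584/977 = 4390/(sqrt(-13 - 65)) + 2584/977 = 4390/(sqrt(-78)) + 2584*(1/977) = 4390/((I*sqrt(78))) + 2584/977 = 4390*(-I*sqrt(78)/78) + 2584/977 = -2195*I*sqrt(78)/39 + 2584/977 = 2584/977 - 2195*I*sqrt(78)/39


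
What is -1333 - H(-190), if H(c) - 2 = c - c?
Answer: -1335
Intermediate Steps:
H(c) = 2 (H(c) = 2 + (c - c) = 2 + 0 = 2)
-1333 - H(-190) = -1333 - 1*2 = -1333 - 2 = -1335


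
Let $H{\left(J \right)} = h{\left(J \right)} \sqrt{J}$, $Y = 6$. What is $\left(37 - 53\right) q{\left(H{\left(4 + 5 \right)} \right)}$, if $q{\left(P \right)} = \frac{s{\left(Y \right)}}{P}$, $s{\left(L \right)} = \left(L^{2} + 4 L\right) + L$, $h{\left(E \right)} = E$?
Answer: $- \frac{352}{9} \approx -39.111$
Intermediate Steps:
$s{\left(L \right)} = L^{2} + 5 L$
$H{\left(J \right)} = J^{\frac{3}{2}}$ ($H{\left(J \right)} = J \sqrt{J} = J^{\frac{3}{2}}$)
$q{\left(P \right)} = \frac{66}{P}$ ($q{\left(P \right)} = \frac{6 \left(5 + 6\right)}{P} = \frac{6 \cdot 11}{P} = \frac{66}{P}$)
$\left(37 - 53\right) q{\left(H{\left(4 + 5 \right)} \right)} = \left(37 - 53\right) \frac{66}{\left(4 + 5\right)^{\frac{3}{2}}} = - 16 \frac{66}{9^{\frac{3}{2}}} = - 16 \cdot \frac{66}{27} = - 16 \cdot 66 \cdot \frac{1}{27} = \left(-16\right) \frac{22}{9} = - \frac{352}{9}$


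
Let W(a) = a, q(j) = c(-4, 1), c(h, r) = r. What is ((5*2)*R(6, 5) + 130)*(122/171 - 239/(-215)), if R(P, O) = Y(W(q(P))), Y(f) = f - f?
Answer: 1744574/7353 ≈ 237.26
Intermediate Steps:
q(j) = 1
Y(f) = 0
R(P, O) = 0
((5*2)*R(6, 5) + 130)*(122/171 - 239/(-215)) = ((5*2)*0 + 130)*(122/171 - 239/(-215)) = (10*0 + 130)*(122*(1/171) - 239*(-1/215)) = (0 + 130)*(122/171 + 239/215) = 130*(67099/36765) = 1744574/7353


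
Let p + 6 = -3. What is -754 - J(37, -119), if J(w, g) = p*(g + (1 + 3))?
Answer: -1789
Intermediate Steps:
p = -9 (p = -6 - 3 = -9)
J(w, g) = -36 - 9*g (J(w, g) = -9*(g + (1 + 3)) = -9*(g + 4) = -9*(4 + g) = -36 - 9*g)
-754 - J(37, -119) = -754 - (-36 - 9*(-119)) = -754 - (-36 + 1071) = -754 - 1*1035 = -754 - 1035 = -1789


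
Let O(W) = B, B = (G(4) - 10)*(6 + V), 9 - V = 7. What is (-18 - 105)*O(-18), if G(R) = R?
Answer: 5904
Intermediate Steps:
V = 2 (V = 9 - 1*7 = 9 - 7 = 2)
B = -48 (B = (4 - 10)*(6 + 2) = -6*8 = -48)
O(W) = -48
(-18 - 105)*O(-18) = (-18 - 105)*(-48) = -123*(-48) = 5904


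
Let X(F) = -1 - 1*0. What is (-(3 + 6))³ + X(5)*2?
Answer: -731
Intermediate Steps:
X(F) = -1 (X(F) = -1 + 0 = -1)
(-(3 + 6))³ + X(5)*2 = (-(3 + 6))³ - 1*2 = (-1*9)³ - 2 = (-9)³ - 2 = -729 - 2 = -731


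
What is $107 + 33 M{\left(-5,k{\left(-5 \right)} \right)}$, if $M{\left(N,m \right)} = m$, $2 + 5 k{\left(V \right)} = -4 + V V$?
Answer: $\frac{1162}{5} \approx 232.4$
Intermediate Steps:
$k{\left(V \right)} = - \frac{6}{5} + \frac{V^{2}}{5}$ ($k{\left(V \right)} = - \frac{2}{5} + \frac{-4 + V V}{5} = - \frac{2}{5} + \frac{-4 + V^{2}}{5} = - \frac{2}{5} + \left(- \frac{4}{5} + \frac{V^{2}}{5}\right) = - \frac{6}{5} + \frac{V^{2}}{5}$)
$107 + 33 M{\left(-5,k{\left(-5 \right)} \right)} = 107 + 33 \left(- \frac{6}{5} + \frac{\left(-5\right)^{2}}{5}\right) = 107 + 33 \left(- \frac{6}{5} + \frac{1}{5} \cdot 25\right) = 107 + 33 \left(- \frac{6}{5} + 5\right) = 107 + 33 \cdot \frac{19}{5} = 107 + \frac{627}{5} = \frac{1162}{5}$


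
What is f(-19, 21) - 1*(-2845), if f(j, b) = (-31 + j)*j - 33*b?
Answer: 3102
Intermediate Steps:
f(j, b) = -33*b + j*(-31 + j) (f(j, b) = j*(-31 + j) - 33*b = -33*b + j*(-31 + j))
f(-19, 21) - 1*(-2845) = ((-19)**2 - 33*21 - 31*(-19)) - 1*(-2845) = (361 - 693 + 589) + 2845 = 257 + 2845 = 3102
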